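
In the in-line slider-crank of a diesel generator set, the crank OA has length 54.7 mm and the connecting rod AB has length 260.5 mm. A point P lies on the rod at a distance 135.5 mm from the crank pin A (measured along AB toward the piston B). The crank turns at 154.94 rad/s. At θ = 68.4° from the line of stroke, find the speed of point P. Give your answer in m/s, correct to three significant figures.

8.34

ω = 154.9 rad/s.  Crank-pin speed |V_A| = rω = 8.4752 m/s, perpendicular to OA.
Rod angle: sinφ = −(r/L) sinθ ⇒ φ = -11.258°; ω_rod = −rω cosθ/√(L²−r²sin²θ) = -12.212 rad/s.
V_P = V_A + ω_rod × AP, with AP = 0.1355 m along the rod.
Components: V_Px = −rω sinθ − a·ω_rod·sinφ = -8.2031 m/s;  V_Py = rω cosθ + a·ω_rod·cosφ = +1.4971 m/s.
|V_P| = √(V_Px² + V_Py²) = 8.3386 m/s.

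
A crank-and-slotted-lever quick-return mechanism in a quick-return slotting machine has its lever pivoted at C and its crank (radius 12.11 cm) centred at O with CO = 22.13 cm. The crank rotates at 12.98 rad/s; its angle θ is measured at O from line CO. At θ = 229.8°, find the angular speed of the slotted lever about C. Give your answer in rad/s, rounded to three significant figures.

ω = 12.98 rad/s
Crank pin A relative to C: A = (d + r cosθ, r sinθ); lever angle φ = atan2(r sinθ, d + r cosθ).
Differentiating tanφ: φ̇ = rω(d cosθ + r)/(d² + r² + 2dr cosθ).
d² + r² + 2dr cosθ = |CA|² = 0.0290431 m²;  d cosθ + r = -0.02174 m.
|ω_lever| = |0.1211·12.98·-0.02174| / 0.0290431 = 1.1766 rad/s.

1.18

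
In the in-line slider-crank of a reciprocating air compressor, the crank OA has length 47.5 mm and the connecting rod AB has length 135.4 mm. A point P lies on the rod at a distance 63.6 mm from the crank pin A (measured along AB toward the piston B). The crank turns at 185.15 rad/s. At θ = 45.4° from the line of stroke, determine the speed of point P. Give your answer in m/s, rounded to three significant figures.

7.74

ω = 185.2 rad/s.  Crank-pin speed |V_A| = rω = 8.7946 m/s, perpendicular to OA.
Rod angle: sinφ = −(r/L) sinθ ⇒ φ = -14.465°; ω_rod = −rω cosθ/√(L²−r²sin²θ) = -47.1 rad/s.
V_P = V_A + ω_rod × AP, with AP = 0.0636 m along the rod.
Components: V_Px = −rω sinθ − a·ω_rod·sinφ = -7.0103 m/s;  V_Py = rω cosθ + a·ω_rod·cosφ = +3.2746 m/s.
|V_P| = √(V_Px² + V_Py²) = 7.7373 m/s.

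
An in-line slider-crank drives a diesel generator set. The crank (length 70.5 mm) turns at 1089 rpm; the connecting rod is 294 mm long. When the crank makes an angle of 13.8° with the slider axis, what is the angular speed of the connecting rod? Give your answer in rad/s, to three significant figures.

ω = 114 rad/s (converted from 1089 rpm).
The rod makes angle φ with the slider axis where L sinφ = r sinθ; differentiating, L cosφ·φ̇ = r ω cosθ.
L cosφ = √(L² − r² sin²θ) = 0.29352 m.
|ω_rod| = r ω |cosθ| / √(L² − r² sin²θ) = 0.0705·114·0.97113/0.29352 = 26.6 rad/s.

26.6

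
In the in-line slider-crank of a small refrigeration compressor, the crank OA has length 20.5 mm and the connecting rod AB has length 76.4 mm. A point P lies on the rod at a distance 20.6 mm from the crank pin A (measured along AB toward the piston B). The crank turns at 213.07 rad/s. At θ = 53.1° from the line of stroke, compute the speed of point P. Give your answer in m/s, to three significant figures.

4.12

ω = 213.1 rad/s.  Crank-pin speed |V_A| = rω = 4.3679 m/s, perpendicular to OA.
Rod angle: sinφ = −(r/L) sinθ ⇒ φ = -12.391°; ω_rod = −rω cosθ/√(L²−r²sin²θ) = -35.146 rad/s.
V_P = V_A + ω_rod × AP, with AP = 0.0206 m along the rod.
Components: V_Px = −rω sinθ − a·ω_rod·sinφ = -3.6483 m/s;  V_Py = rω cosθ + a·ω_rod·cosφ = +1.9155 m/s.
|V_P| = √(V_Px² + V_Py²) = 4.1206 m/s.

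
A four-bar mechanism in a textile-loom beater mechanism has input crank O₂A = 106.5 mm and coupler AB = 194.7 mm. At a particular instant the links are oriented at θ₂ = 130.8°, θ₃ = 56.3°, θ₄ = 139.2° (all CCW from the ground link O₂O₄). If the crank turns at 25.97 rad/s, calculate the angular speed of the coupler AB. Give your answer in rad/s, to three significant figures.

ω₂ = 25.97 rad/s
Differentiating the loop-closure r₂e^{iθ₂}+r₃e^{iθ₃}=r₁+r₄e^{iθ₄} gives r₂ω₂e^{iθ₂}+r₃ω₃e^{iθ₃}=r₄ω₄e^{iθ₄}.
Eliminating the other unknown: ω₃ = r₂ω₂ sin(θ₄−θ₂) / [r₃ sin(θ₃−θ₄)].
Numerator sine = +0.14608; denominator sine = -0.99233.
Result = 0.1065·25.97·(+0.14608) / (0.1947·(-0.99233)) = -2.0912 rad/s; magnitude 2.0912 rad/s.

2.09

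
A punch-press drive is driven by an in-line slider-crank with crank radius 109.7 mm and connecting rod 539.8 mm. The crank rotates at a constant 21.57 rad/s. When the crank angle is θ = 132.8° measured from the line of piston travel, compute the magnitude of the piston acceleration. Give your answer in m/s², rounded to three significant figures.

ω = 21.57 rad/s
x(θ) = r cosθ + √(L² − r² sin²θ); with ω constant, a = ω²·d²x/dθ².
d²x/dθ² = −r cosθ − r²(cos2θ)/√u − r⁴ sin²2θ/(4u^{3/2}),  u = L² − r² sin²θ = 0.284905 m².
Substituting r = 0.1097 m, L = 0.5398 m, θ = 132.8°: d²x/dθ² = +0.076028 m.
a = ω²·d²x/dθ² = (21.57)²·(+0.076028) = +35.373 m/s²;  |a| = 35.373 m/s².

35.4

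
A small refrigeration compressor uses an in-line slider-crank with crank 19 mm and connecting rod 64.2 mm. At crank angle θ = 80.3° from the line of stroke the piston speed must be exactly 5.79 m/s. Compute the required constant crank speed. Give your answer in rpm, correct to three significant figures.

For an in-line slider-crank, |v_piston| = rω|sinθ|·[1 + r cosθ/√(L² − r² sin²θ)].
With r = 0.019 m, L = 0.0642 m, θ = 80.3°: the bracketed kinematic factor |dx/dθ| = 0.019705 m.
ω = v/|dx/dθ| = 5.79/0.019705 = 293.84 rad/s.
N = 60ω/(2π) = 2805.9 rpm.

2810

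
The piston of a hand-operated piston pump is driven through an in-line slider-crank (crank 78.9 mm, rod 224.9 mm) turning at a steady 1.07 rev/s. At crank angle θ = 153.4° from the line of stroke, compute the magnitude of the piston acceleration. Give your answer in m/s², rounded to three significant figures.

2.40

ω = 2π·1.07 = 6.723 rad/s
x(θ) = r cosθ + √(L² − r² sin²θ); with ω constant, a = ω²·d²x/dθ².
d²x/dθ² = −r cosθ − r²(cos2θ)/√u − r⁴ sin²2θ/(4u^{3/2}),  u = L² − r² sin²θ = 0.0493319 m².
Substituting r = 0.0789 m, L = 0.2249 m, θ = 153.4°: d²x/dθ² = +0.053192 m.
a = ω²·d²x/dθ² = (6.723)²·(+0.053192) = +2.4042 m/s²;  |a| = 2.4042 m/s².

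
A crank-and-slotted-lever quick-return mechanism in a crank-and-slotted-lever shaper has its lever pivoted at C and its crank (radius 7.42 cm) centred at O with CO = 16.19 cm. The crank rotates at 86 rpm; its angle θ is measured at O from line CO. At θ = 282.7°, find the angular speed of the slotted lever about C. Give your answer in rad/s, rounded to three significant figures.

1.98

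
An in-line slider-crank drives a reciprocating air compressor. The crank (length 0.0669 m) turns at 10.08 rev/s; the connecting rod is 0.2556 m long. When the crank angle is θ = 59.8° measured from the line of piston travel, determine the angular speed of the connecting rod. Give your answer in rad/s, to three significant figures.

8.56

ω = 63.33 rad/s (converted from 10.08 rev/s).
The rod makes angle φ with the slider axis where L sinφ = r sinθ; differentiating, L cosφ·φ̇ = r ω cosθ.
L cosφ = √(L² − r² sin²θ) = 0.24897 m.
|ω_rod| = r ω |cosθ| / √(L² − r² sin²θ) = 0.0669·63.33·0.50302/0.24897 = 8.5605 rad/s.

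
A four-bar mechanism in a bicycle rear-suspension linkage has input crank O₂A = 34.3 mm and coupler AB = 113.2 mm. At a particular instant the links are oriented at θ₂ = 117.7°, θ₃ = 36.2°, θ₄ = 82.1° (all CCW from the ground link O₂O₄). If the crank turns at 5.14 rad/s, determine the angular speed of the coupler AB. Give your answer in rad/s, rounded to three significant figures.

1.26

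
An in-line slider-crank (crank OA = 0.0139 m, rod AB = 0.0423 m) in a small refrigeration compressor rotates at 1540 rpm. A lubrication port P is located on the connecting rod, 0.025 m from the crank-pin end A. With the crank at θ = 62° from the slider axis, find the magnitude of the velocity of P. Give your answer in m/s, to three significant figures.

ω = 161.3 rad/s.  Crank-pin speed |V_A| = rω = 2.2416 m/s, perpendicular to OA.
Rod angle: sinφ = −(r/L) sinθ ⇒ φ = -16.866°; ω_rod = −rω cosθ/√(L²−r²sin²θ) = -25.997 rad/s.
V_P = V_A + ω_rod × AP, with AP = 0.025 m along the rod.
Components: V_Px = −rω sinθ − a·ω_rod·sinφ = -2.1678 m/s;  V_Py = rω cosθ + a·ω_rod·cosφ = +0.43041 m/s.
|V_P| = √(V_Px² + V_Py²) = 2.2101 m/s.

2.21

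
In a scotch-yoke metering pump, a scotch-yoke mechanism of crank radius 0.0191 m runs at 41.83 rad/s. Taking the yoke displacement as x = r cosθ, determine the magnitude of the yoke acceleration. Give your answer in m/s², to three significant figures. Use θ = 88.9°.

0.642

ω = 41.83 rad/s
x = r cosθ ⇒ ẍ = −rω² cosθ (ω constant).
|a| = rω²|cosθ| = 0.0191·(41.83)²·|cos 88.9°| = 0.64158 m/s².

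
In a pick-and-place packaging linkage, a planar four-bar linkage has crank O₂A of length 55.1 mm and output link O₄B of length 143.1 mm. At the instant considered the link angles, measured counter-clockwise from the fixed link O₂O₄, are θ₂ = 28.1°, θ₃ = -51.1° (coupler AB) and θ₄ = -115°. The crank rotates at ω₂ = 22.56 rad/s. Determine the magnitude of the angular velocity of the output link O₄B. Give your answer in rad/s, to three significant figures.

ω₂ = 22.56 rad/s
Differentiating the loop-closure r₂e^{iθ₂}+r₃e^{iθ₃}=r₁+r₄e^{iθ₄} gives r₂ω₂e^{iθ₂}+r₃ω₃e^{iθ₃}=r₄ω₄e^{iθ₄}.
Eliminating the other unknown: ω₄ = r₂ω₂ sin(θ₂−θ₃) / [r₄ sin(θ₄−θ₃)].
Numerator sine = +0.98229; denominator sine = -0.89803.
Result = 0.0551·22.56·(+0.98229) / (0.1431·(-0.89803)) = -9.5017 rad/s; magnitude 9.5017 rad/s.

9.50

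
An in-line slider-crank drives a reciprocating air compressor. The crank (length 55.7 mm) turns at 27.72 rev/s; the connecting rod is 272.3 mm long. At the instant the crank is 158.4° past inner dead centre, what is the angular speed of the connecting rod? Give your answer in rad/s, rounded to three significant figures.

ω = 174.2 rad/s (converted from 27.72 rev/s).
The rod makes angle φ with the slider axis where L sinφ = r sinθ; differentiating, L cosφ·φ̇ = r ω cosθ.
L cosφ = √(L² − r² sin²θ) = 0.27153 m.
|ω_rod| = r ω |cosθ| / √(L² − r² sin²θ) = 0.0557·174.2·0.92978/0.27153 = 33.22 rad/s.

33.2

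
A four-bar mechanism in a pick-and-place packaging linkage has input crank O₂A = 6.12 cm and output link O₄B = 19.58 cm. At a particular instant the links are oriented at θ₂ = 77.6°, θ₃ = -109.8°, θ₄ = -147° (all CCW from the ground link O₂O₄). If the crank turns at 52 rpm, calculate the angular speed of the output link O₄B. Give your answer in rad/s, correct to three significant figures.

ω₂ = 5.445 rad/s (from 52 rpm).
Differentiating the loop-closure r₂e^{iθ₂}+r₃e^{iθ₃}=r₁+r₄e^{iθ₄} gives r₂ω₂e^{iθ₂}+r₃ω₃e^{iθ₃}=r₄ω₄e^{iθ₄}.
Eliminating the other unknown: ω₄ = r₂ω₂ sin(θ₂−θ₃) / [r₄ sin(θ₄−θ₃)].
Numerator sine = -0.12880; denominator sine = -0.60460.
Result = 0.0612·5.445·(-0.12880) / (0.1958·(-0.60460)) = +0.36258 rad/s; magnitude 0.36258 rad/s.

0.363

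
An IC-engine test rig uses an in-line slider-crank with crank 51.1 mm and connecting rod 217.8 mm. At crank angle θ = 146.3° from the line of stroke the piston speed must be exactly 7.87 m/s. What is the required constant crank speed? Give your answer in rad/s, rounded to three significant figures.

346

For an in-line slider-crank, |v_piston| = rω|sinθ|·[1 + r cosθ/√(L² − r² sin²θ)].
With r = 0.0511 m, L = 0.2178 m, θ = 146.3°: the bracketed kinematic factor |dx/dθ| = 0.022771 m.
ω = v/|dx/dθ| = 7.87/0.022771 = 345.62 rad/s.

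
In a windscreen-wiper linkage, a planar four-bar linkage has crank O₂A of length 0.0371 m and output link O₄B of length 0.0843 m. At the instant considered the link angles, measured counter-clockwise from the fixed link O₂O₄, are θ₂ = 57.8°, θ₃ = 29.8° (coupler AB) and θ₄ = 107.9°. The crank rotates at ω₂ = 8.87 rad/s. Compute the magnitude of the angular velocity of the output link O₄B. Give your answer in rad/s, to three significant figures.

ω₂ = 8.87 rad/s
Differentiating the loop-closure r₂e^{iθ₂}+r₃e^{iθ₃}=r₁+r₄e^{iθ₄} gives r₂ω₂e^{iθ₂}+r₃ω₃e^{iθ₃}=r₄ω₄e^{iθ₄}.
Eliminating the other unknown: ω₄ = r₂ω₂ sin(θ₂−θ₃) / [r₄ sin(θ₄−θ₃)].
Numerator sine = +0.46947; denominator sine = +0.97851.
Result = 0.0371·8.87·(+0.46947) / (0.0843·(+0.97851)) = +1.8729 rad/s; magnitude 1.8729 rad/s.

1.87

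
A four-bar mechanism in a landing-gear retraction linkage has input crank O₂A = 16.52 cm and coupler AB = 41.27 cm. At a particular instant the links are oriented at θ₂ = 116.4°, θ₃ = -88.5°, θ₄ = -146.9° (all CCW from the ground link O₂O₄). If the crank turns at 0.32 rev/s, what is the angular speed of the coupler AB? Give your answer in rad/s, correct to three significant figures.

0.938

ω₂ = 2.011 rad/s (from 0.32 rev/s).
Differentiating the loop-closure r₂e^{iθ₂}+r₃e^{iθ₃}=r₁+r₄e^{iθ₄} gives r₂ω₂e^{iθ₂}+r₃ω₃e^{iθ₃}=r₄ω₄e^{iθ₄}.
Eliminating the other unknown: ω₃ = r₂ω₂ sin(θ₄−θ₂) / [r₃ sin(θ₃−θ₄)].
Numerator sine = +0.99317; denominator sine = +0.85173.
Result = 0.1652·2.011·(+0.99317) / (0.4127·(+0.85173)) = +0.93849 rad/s; magnitude 0.93849 rad/s.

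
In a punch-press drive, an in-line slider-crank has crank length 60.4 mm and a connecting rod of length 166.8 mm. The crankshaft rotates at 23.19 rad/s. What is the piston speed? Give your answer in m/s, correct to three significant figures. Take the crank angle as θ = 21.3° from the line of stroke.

0.682

ω = 23.19 rad/s
For an in-line slider-crank, x = r cosθ + √(L² − r² sin²θ), so v = −rω sinθ·[1 + r cosθ/√(L² − r² sin²θ)].
With r = 0.0604 m, L = 0.1668 m, θ = 21.3°: √(L² − r² sin²θ) = 0.16535 m.
v = −0.0604·23.19·0.36325·[1 + 0.0604·0.93169/0.16535] = -0.68196 m/s.
|v| = 0.68196 m/s.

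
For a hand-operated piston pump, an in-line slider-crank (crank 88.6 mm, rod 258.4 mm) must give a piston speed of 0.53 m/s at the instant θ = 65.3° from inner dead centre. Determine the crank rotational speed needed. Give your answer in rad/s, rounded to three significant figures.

For an in-line slider-crank, |v_piston| = rω|sinθ|·[1 + r cosθ/√(L² − r² sin²θ)].
With r = 0.0886 m, L = 0.2584 m, θ = 65.3°: the bracketed kinematic factor |dx/dθ| = 0.092631 m.
ω = v/|dx/dθ| = 0.53/0.092631 = 5.7216 rad/s.

5.72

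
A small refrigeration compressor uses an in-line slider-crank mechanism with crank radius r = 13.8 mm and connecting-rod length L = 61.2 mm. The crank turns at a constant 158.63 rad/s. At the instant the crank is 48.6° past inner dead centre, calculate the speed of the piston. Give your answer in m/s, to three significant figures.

ω = 158.6 rad/s
For an in-line slider-crank, x = r cosθ + √(L² − r² sin²θ), so v = −rω sinθ·[1 + r cosθ/√(L² − r² sin²θ)].
With r = 0.0138 m, L = 0.0612 m, θ = 48.6°: √(L² − r² sin²θ) = 0.060318 m.
v = −0.0138·158.6·0.75011·[1 + 0.0138·0.66131/0.060318] = -1.8905 m/s.
|v| = 1.8905 m/s.

1.89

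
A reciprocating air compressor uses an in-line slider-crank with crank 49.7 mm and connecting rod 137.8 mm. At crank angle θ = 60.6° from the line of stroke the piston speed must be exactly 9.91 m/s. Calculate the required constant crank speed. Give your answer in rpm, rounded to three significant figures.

1840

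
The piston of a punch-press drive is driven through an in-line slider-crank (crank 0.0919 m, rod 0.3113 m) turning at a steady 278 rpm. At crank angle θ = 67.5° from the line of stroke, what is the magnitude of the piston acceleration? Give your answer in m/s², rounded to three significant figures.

ω = 2π·278/60 = 29.11 rad/s
x(θ) = r cosθ + √(L² − r² sin²θ); with ω constant, a = ω²·d²x/dθ².
d²x/dθ² = −r cosθ − r²(cos2θ)/√u − r⁴ sin²2θ/(4u^{3/2}),  u = L² − r² sin²θ = 0.0896989 m².
Substituting r = 0.0919 m, L = 0.3113 m, θ = 67.5°: d²x/dθ² = -0.015561 m.
a = ω²·d²x/dθ² = (29.11)²·(-0.015561) = -13.188 m/s²;  |a| = 13.188 m/s².

13.2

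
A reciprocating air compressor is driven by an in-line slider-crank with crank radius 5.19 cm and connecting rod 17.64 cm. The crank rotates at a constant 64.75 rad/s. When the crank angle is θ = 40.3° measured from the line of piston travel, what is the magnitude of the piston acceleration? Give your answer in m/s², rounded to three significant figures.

ω = 64.75 rad/s
x(θ) = r cosθ + √(L² − r² sin²θ); with ω constant, a = ω²·d²x/dθ².
d²x/dθ² = −r cosθ − r²(cos2θ)/√u − r⁴ sin²2θ/(4u^{3/2}),  u = L² − r² sin²θ = 0.0299901 m².
Substituting r = 0.0519 m, L = 0.1764 m, θ = 40.3°: d²x/dθ² = -0.042463 m.
a = ω²·d²x/dθ² = (64.75)²·(-0.042463) = -178.03 m/s²;  |a| = 178.03 m/s².

178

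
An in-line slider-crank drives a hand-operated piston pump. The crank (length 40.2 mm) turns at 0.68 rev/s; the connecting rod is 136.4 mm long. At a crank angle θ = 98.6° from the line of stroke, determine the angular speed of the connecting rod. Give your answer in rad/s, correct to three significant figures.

0.197

ω = 4.273 rad/s (converted from 0.68 rev/s).
The rod makes angle φ with the slider axis where L sinφ = r sinθ; differentiating, L cosφ·φ̇ = r ω cosθ.
L cosφ = √(L² − r² sin²θ) = 0.13048 m.
|ω_rod| = r ω |cosθ| / √(L² − r² sin²θ) = 0.0402·4.273·0.14954/0.13048 = 0.19684 rad/s.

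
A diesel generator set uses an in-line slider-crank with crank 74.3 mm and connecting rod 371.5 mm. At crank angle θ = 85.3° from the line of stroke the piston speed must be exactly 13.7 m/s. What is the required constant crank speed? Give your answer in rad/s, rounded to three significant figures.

For an in-line slider-crank, |v_piston| = rω|sinθ|·[1 + r cosθ/√(L² − r² sin²θ)].
With r = 0.0743 m, L = 0.3715 m, θ = 85.3°: the bracketed kinematic factor |dx/dθ| = 0.075289 m.
ω = v/|dx/dθ| = 13.7/0.075289 = 181.97 rad/s.

182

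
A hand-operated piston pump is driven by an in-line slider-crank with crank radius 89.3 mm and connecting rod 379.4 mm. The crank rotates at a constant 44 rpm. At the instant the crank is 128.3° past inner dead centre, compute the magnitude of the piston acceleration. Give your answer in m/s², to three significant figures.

ω = 2π·44/60 = 4.608 rad/s
x(θ) = r cosθ + √(L² − r² sin²θ); with ω constant, a = ω²·d²x/dθ².
d²x/dθ² = −r cosθ − r²(cos2θ)/√u − r⁴ sin²2θ/(4u^{3/2}),  u = L² − r² sin²θ = 0.139033 m².
Substituting r = 0.0893 m, L = 0.3794 m, θ = 128.3°: d²x/dθ² = +0.060012 m.
a = ω²·d²x/dθ² = (4.608)²·(+0.060012) = +1.2741 m/s²;  |a| = 1.2741 m/s².

1.27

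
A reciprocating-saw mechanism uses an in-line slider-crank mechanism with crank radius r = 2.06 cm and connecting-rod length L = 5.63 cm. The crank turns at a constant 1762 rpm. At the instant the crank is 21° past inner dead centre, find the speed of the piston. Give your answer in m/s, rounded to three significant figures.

1.83

ω = 2π·1762/60 = 184.5 rad/s
For an in-line slider-crank, x = r cosθ + √(L² − r² sin²θ), so v = −rω sinθ·[1 + r cosθ/√(L² − r² sin²θ)].
With r = 0.0206 m, L = 0.0563 m, θ = 21°: √(L² − r² sin²θ) = 0.055814 m.
v = −0.0206·184.5·0.35837·[1 + 0.0206·0.93358/0.055814] = -1.8315 m/s.
|v| = 1.8315 m/s.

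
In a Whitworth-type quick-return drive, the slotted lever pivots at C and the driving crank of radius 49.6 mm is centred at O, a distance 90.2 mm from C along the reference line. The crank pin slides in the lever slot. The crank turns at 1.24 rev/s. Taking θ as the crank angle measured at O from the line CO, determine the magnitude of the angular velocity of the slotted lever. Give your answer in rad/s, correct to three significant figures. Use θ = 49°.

2.55

ω = 7.791 rad/s (from 1.24 rev/s).
Crank pin A relative to C: A = (d + r cosθ, r sinθ); lever angle φ = atan2(r sinθ, d + r cosθ).
Differentiating tanφ: φ̇ = rω(d cosθ + r)/(d² + r² + 2dr cosθ).
d² + r² + 2dr cosθ = |CA|² = 0.0164665 m²;  d cosθ + r = +0.10878 m.
|ω_lever| = |0.0496·7.791·+0.10878| / 0.0164665 = 2.5528 rad/s.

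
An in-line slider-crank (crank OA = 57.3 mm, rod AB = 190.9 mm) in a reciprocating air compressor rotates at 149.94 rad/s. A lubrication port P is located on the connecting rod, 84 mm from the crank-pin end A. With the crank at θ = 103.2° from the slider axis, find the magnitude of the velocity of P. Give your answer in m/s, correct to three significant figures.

8.17

ω = 149.9 rad/s.  Crank-pin speed |V_A| = rω = 8.5916 m/s, perpendicular to OA.
Rod angle: sinφ = −(r/L) sinθ ⇒ φ = -16.991°; ω_rod = −rω cosθ/√(L²−r²sin²θ) = +10.746 rad/s.
V_P = V_A + ω_rod × AP, with AP = 0.084 m along the rod.
Components: V_Px = −rω sinθ − a·ω_rod·sinφ = -8.1008 m/s;  V_Py = rω cosθ + a·ω_rod·cosφ = -1.0986 m/s.
|V_P| = √(V_Px² + V_Py²) = 8.1749 m/s.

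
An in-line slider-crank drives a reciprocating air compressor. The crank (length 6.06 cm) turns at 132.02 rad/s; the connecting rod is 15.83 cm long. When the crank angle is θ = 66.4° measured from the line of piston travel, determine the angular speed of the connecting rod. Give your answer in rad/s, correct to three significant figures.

21.6

ω = 132 rad/s
The rod makes angle φ with the slider axis where L sinφ = r sinθ; differentiating, L cosφ·φ̇ = r ω cosθ.
L cosφ = √(L² − r² sin²θ) = 0.14824 m.
|ω_rod| = r ω |cosθ| / √(L² − r² sin²θ) = 0.0606·132·0.40035/0.14824 = 21.607 rad/s.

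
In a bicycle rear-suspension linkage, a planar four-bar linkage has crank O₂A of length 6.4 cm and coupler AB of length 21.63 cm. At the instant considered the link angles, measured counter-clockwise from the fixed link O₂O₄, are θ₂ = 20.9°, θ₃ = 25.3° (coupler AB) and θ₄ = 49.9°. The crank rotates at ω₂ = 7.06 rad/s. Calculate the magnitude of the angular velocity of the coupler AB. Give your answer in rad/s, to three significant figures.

2.43

ω₂ = 7.06 rad/s
Differentiating the loop-closure r₂e^{iθ₂}+r₃e^{iθ₃}=r₁+r₄e^{iθ₄} gives r₂ω₂e^{iθ₂}+r₃ω₃e^{iθ₃}=r₄ω₄e^{iθ₄}.
Eliminating the other unknown: ω₃ = r₂ω₂ sin(θ₄−θ₂) / [r₃ sin(θ₃−θ₄)].
Numerator sine = +0.48481; denominator sine = -0.41628.
Result = 0.064·7.06·(+0.48481) / (0.2163·(-0.41628)) = -2.4328 rad/s; magnitude 2.4328 rad/s.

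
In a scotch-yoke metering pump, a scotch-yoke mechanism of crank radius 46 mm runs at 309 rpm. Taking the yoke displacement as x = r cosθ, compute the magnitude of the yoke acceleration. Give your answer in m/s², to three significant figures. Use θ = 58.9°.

24.9

ω = 32.36 rad/s (from 309 rpm).
x = r cosθ ⇒ ẍ = −rω² cosθ (ω constant).
|a| = rω²|cosθ| = 0.046·(32.36)²·|cos 58.9°| = 24.879 m/s².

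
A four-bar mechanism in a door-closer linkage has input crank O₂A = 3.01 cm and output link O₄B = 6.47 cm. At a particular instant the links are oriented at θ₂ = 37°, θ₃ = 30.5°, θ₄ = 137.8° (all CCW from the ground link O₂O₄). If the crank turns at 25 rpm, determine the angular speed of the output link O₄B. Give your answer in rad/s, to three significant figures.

0.144

ω₂ = 2.618 rad/s (from 25 rpm).
Differentiating the loop-closure r₂e^{iθ₂}+r₃e^{iθ₃}=r₁+r₄e^{iθ₄} gives r₂ω₂e^{iθ₂}+r₃ω₃e^{iθ₃}=r₄ω₄e^{iθ₄}.
Eliminating the other unknown: ω₄ = r₂ω₂ sin(θ₂−θ₃) / [r₄ sin(θ₄−θ₃)].
Numerator sine = +0.11320; denominator sine = +0.95476.
Result = 0.0301·2.618·(+0.11320) / (0.0647·(+0.95476)) = +0.14441 rad/s; magnitude 0.14441 rad/s.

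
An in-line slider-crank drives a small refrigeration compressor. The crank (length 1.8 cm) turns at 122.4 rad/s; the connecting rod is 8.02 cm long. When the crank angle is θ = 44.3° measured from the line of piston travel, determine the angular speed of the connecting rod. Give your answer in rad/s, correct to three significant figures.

19.9

ω = 122.4 rad/s
The rod makes angle φ with the slider axis where L sinφ = r sinθ; differentiating, L cosφ·φ̇ = r ω cosθ.
L cosφ = √(L² − r² sin²θ) = 0.079209 m.
|ω_rod| = r ω |cosθ| / √(L² − r² sin²θ) = 0.018·122.4·0.71569/0.079209 = 19.907 rad/s.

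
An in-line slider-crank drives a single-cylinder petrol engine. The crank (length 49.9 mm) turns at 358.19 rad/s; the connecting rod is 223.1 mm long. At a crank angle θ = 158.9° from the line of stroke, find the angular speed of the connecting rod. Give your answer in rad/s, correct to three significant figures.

ω = 358.2 rad/s
The rod makes angle φ with the slider axis where L sinφ = r sinθ; differentiating, L cosφ·φ̇ = r ω cosθ.
L cosφ = √(L² − r² sin²θ) = 0.22238 m.
|ω_rod| = r ω |cosθ| / √(L² − r² sin²θ) = 0.0499·358.2·0.93295/0.22238 = 74.987 rad/s.

75.0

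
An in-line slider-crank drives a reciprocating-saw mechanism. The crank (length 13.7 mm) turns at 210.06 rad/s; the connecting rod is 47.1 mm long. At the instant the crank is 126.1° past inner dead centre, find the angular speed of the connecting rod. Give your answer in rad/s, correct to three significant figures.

37.0

ω = 210.1 rad/s
The rod makes angle φ with the slider axis where L sinφ = r sinθ; differentiating, L cosφ·φ̇ = r ω cosθ.
L cosφ = √(L² − r² sin²θ) = 0.045781 m.
|ω_rod| = r ω |cosθ| / √(L² − r² sin²θ) = 0.0137·210.1·0.58920/0.045781 = 37.037 rad/s.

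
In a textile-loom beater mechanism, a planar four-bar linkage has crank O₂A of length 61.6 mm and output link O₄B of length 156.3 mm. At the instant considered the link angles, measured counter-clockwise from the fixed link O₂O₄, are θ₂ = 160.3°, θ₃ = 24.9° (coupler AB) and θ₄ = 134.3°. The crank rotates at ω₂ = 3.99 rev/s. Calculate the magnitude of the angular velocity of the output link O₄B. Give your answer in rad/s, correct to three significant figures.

ω₂ = 25.07 rad/s (from 3.99 rev/s).
Differentiating the loop-closure r₂e^{iθ₂}+r₃e^{iθ₃}=r₁+r₄e^{iθ₄} gives r₂ω₂e^{iθ₂}+r₃ω₃e^{iθ₃}=r₄ω₄e^{iθ₄}.
Eliminating the other unknown: ω₄ = r₂ω₂ sin(θ₂−θ₃) / [r₄ sin(θ₄−θ₃)].
Numerator sine = +0.70215; denominator sine = +0.94322.
Result = 0.0616·25.07·(+0.70215) / (0.1563·(+0.94322)) = +7.3552 rad/s; magnitude 7.3552 rad/s.

7.36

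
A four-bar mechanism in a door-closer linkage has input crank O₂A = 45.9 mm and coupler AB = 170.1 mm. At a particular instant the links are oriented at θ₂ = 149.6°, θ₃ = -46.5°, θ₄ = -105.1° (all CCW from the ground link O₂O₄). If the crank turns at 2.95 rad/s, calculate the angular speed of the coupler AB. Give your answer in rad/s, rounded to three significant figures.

0.900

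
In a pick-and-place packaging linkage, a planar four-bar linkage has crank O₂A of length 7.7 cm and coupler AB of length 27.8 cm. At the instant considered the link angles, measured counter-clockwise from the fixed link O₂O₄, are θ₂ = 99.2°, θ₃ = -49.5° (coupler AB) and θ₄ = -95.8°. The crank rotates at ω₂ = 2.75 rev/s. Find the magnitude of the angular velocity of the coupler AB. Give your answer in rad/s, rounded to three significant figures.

1.71

ω₂ = 17.28 rad/s (from 2.75 rev/s).
Differentiating the loop-closure r₂e^{iθ₂}+r₃e^{iθ₃}=r₁+r₄e^{iθ₄} gives r₂ω₂e^{iθ₂}+r₃ω₃e^{iθ₃}=r₄ω₄e^{iθ₄}.
Eliminating the other unknown: ω₃ = r₂ω₂ sin(θ₄−θ₂) / [r₃ sin(θ₃−θ₄)].
Numerator sine = +0.25882; denominator sine = +0.72297.
Result = 0.077·17.28·(+0.25882) / (0.278·(+0.72297)) = +1.7133 rad/s; magnitude 1.7133 rad/s.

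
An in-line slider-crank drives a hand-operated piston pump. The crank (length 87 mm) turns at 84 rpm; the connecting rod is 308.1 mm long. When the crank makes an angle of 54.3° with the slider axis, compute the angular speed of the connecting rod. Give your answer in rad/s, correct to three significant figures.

1.49

ω = 8.796 rad/s (converted from 84 rpm).
The rod makes angle φ with the slider axis where L sinφ = r sinθ; differentiating, L cosφ·φ̇ = r ω cosθ.
L cosφ = √(L² − r² sin²θ) = 0.29989 m.
|ω_rod| = r ω |cosθ| / √(L² − r² sin²θ) = 0.087·8.796·0.58354/0.29989 = 1.4891 rad/s.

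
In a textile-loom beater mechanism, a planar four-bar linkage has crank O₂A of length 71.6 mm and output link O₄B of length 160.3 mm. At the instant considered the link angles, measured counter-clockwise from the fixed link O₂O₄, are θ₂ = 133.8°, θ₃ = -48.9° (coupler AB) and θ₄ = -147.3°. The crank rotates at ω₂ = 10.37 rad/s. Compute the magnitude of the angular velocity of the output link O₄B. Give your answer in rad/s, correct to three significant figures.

ω₂ = 10.37 rad/s
Differentiating the loop-closure r₂e^{iθ₂}+r₃e^{iθ₃}=r₁+r₄e^{iθ₄} gives r₂ω₂e^{iθ₂}+r₃ω₃e^{iθ₃}=r₄ω₄e^{iθ₄}.
Eliminating the other unknown: ω₄ = r₂ω₂ sin(θ₂−θ₃) / [r₄ sin(θ₄−θ₃)].
Numerator sine = -0.04711; denominator sine = -0.98927.
Result = 0.0716·10.37·(-0.04711) / (0.1603·(-0.98927)) = +0.22056 rad/s; magnitude 0.22056 rad/s.

0.221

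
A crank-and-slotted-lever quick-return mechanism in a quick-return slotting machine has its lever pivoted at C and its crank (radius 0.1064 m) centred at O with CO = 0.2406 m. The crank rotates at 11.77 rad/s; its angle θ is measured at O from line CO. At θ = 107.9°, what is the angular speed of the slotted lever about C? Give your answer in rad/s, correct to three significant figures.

ω = 11.77 rad/s
Crank pin A relative to C: A = (d + r cosθ, r sinθ); lever angle φ = atan2(r sinθ, d + r cosθ).
Differentiating tanφ: φ̇ = rω(d cosθ + r)/(d² + r² + 2dr cosθ).
d² + r² + 2dr cosθ = |CA|² = 0.0534728 m²;  d cosθ + r = +0.03245 m.
|ω_lever| = |0.1064·11.77·+0.03245| / 0.0534728 = 0.75998 rad/s.

0.760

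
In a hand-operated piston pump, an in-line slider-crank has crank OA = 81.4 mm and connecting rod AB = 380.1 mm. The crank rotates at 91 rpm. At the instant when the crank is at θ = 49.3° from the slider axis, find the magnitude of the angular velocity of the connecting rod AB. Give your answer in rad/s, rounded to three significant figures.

ω = 9.529 rad/s (converted from 91 rpm).
The rod makes angle φ with the slider axis where L sinφ = r sinθ; differentiating, L cosφ·φ̇ = r ω cosθ.
L cosφ = √(L² − r² sin²θ) = 0.37506 m.
|ω_rod| = r ω |cosθ| / √(L² − r² sin²θ) = 0.0814·9.529·0.65210/0.37506 = 1.3487 rad/s.

1.35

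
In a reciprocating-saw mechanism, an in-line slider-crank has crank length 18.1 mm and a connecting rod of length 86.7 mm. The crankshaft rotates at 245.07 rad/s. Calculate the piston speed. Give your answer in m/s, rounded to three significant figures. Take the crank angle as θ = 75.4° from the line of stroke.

ω = 245.1 rad/s
For an in-line slider-crank, x = r cosθ + √(L² − r² sin²θ), so v = −rω sinθ·[1 + r cosθ/√(L² − r² sin²θ)].
With r = 0.0181 m, L = 0.0867 m, θ = 75.4°: √(L² − r² sin²θ) = 0.084912 m.
v = −0.0181·245.1·0.96771·[1 + 0.0181·0.25207/0.084912] = -4.5232 m/s.
|v| = 4.5232 m/s.

4.52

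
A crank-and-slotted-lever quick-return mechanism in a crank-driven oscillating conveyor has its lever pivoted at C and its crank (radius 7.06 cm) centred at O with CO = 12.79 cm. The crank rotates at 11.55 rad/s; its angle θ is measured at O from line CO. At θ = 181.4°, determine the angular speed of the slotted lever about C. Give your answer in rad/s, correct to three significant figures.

14.2

ω = 11.55 rad/s
Crank pin A relative to C: A = (d + r cosθ, r sinθ); lever angle φ = atan2(r sinθ, d + r cosθ).
Differentiating tanφ: φ̇ = rω(d cosθ + r)/(d² + r² + 2dr cosθ).
d² + r² + 2dr cosθ = |CA|² = 0.00328868 m²;  d cosθ + r = -0.057262 m.
|ω_lever| = |0.0706·11.55·-0.057262| / 0.00328868 = 14.198 rad/s.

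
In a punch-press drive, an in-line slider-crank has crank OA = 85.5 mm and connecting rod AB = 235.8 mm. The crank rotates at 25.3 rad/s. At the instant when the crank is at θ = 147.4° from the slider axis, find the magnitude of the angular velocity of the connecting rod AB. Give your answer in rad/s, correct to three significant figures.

7.88

ω = 25.3 rad/s
The rod makes angle φ with the slider axis where L sinφ = r sinθ; differentiating, L cosφ·φ̇ = r ω cosθ.
L cosφ = √(L² − r² sin²θ) = 0.23126 m.
|ω_rod| = r ω |cosθ| / √(L² − r² sin²θ) = 0.0855·25.3·0.84245/0.23126 = 7.8802 rad/s.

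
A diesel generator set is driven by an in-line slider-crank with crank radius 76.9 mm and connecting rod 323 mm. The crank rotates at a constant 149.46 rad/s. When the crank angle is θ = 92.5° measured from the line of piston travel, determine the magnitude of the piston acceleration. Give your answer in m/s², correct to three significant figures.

494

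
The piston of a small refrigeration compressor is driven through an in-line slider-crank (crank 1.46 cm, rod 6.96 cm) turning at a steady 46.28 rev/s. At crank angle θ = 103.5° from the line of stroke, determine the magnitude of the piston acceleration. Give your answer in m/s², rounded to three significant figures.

ω = 2π·46.3 = 290.8 rad/s
x(θ) = r cosθ + √(L² − r² sin²θ); with ω constant, a = ω²·d²x/dθ².
d²x/dθ² = −r cosθ − r²(cos2θ)/√u − r⁴ sin²2θ/(4u^{3/2}),  u = L² − r² sin²θ = 0.00464262 m².
Substituting r = 0.0146 m, L = 0.0696 m, θ = 103.5°: d²x/dθ² = +0.0061883 m.
a = ω²·d²x/dθ² = (290.8)²·(+0.0061883) = +523.26 m/s²;  |a| = 523.26 m/s².

523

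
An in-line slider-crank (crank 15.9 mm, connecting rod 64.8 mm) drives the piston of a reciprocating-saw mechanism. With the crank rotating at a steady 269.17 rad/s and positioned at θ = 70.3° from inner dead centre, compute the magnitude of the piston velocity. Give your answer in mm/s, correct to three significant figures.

ω = 269.2 rad/s
For an in-line slider-crank, x = r cosθ + √(L² − r² sin²θ), so v = −rω sinθ·[1 + r cosθ/√(L² − r² sin²θ)].
With r = 0.0159 m, L = 0.0648 m, θ = 70.3°: √(L² − r² sin²θ) = 0.063047 m.
v = −0.0159·269.2·0.94147·[1 + 0.0159·0.33710/0.063047] = -4.3719 m/s.
|v| = 4.3719 m/s = 4371.9 mm/s.

4370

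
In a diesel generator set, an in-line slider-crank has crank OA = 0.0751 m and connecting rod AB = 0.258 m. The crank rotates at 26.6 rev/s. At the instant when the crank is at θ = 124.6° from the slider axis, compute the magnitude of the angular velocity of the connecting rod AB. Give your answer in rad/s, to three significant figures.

ω = 167.1 rad/s (converted from 26.6 rev/s).
The rod makes angle φ with the slider axis where L sinφ = r sinθ; differentiating, L cosφ·φ̇ = r ω cosθ.
L cosφ = √(L² − r² sin²θ) = 0.25048 m.
|ω_rod| = r ω |cosθ| / √(L² − r² sin²θ) = 0.0751·167.1·0.56784/0.25048 = 28.454 rad/s.

28.5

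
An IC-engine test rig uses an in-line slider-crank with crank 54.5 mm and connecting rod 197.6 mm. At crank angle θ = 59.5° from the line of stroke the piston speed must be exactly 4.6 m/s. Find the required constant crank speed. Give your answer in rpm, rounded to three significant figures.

818

For an in-line slider-crank, |v_piston| = rω|sinθ|·[1 + r cosθ/√(L² − r² sin²θ)].
With r = 0.0545 m, L = 0.1976 m, θ = 59.5°: the bracketed kinematic factor |dx/dθ| = 0.053726 m.
ω = v/|dx/dθ| = 4.6/0.053726 = 85.619 rad/s.
N = 60ω/(2π) = 817.61 rpm.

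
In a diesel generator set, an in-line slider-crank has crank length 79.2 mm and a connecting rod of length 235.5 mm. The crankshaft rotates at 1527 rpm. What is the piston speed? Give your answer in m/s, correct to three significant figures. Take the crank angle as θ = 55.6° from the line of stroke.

12.5

ω = 2π·1527/60 = 159.9 rad/s
For an in-line slider-crank, x = r cosθ + √(L² − r² sin²θ), so v = −rω sinθ·[1 + r cosθ/√(L² − r² sin²θ)].
With r = 0.0792 m, L = 0.2355 m, θ = 55.6°: √(L² − r² sin²θ) = 0.22625 m.
v = −0.0792·159.9·0.82511·[1 + 0.0792·0.56497/0.22625] = -12.516 m/s.
|v| = 12.516 m/s.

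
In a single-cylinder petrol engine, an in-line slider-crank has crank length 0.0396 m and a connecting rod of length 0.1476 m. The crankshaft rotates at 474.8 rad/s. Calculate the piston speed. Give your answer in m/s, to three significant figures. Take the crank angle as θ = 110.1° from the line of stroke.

16.0

ω = 474.8 rad/s
For an in-line slider-crank, x = r cosθ + √(L² − r² sin²θ), so v = −rω sinθ·[1 + r cosθ/√(L² − r² sin²θ)].
With r = 0.0396 m, L = 0.1476 m, θ = 110.1°: √(L² − r² sin²θ) = 0.14284 m.
v = −0.0396·474.8·0.93909·[1 + 0.0396·-0.34366/0.14284] = -15.975 m/s.
|v| = 15.975 m/s.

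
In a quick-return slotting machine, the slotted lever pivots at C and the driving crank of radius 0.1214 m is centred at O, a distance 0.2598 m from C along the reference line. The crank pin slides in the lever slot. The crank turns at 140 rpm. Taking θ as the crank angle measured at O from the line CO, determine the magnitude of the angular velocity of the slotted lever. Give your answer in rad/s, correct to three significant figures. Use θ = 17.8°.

4.61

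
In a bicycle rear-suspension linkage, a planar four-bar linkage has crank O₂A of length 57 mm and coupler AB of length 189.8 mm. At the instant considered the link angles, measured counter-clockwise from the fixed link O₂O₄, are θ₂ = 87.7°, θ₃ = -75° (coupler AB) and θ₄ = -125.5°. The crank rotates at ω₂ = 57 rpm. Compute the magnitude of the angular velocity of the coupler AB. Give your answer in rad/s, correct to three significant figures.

1.27

ω₂ = 5.969 rad/s (from 57 rpm).
Differentiating the loop-closure r₂e^{iθ₂}+r₃e^{iθ₃}=r₁+r₄e^{iθ₄} gives r₂ω₂e^{iθ₂}+r₃ω₃e^{iθ₃}=r₄ω₄e^{iθ₄}.
Eliminating the other unknown: ω₃ = r₂ω₂ sin(θ₄−θ₂) / [r₃ sin(θ₃−θ₄)].
Numerator sine = +0.54756; denominator sine = +0.77162.
Result = 0.057·5.969·(+0.54756) / (0.1898·(+0.77162)) = +1.2721 rad/s; magnitude 1.2721 rad/s.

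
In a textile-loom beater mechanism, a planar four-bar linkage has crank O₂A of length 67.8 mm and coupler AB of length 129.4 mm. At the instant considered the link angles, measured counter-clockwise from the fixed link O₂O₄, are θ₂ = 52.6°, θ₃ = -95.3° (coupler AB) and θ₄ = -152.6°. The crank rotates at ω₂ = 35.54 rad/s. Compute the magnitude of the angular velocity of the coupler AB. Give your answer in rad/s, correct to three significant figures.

ω₂ = 35.54 rad/s
Differentiating the loop-closure r₂e^{iθ₂}+r₃e^{iθ₃}=r₁+r₄e^{iθ₄} gives r₂ω₂e^{iθ₂}+r₃ω₃e^{iθ₃}=r₄ω₄e^{iθ₄}.
Eliminating the other unknown: ω₃ = r₂ω₂ sin(θ₄−θ₂) / [r₃ sin(θ₃−θ₄)].
Numerator sine = +0.42578; denominator sine = +0.84151.
Result = 0.0678·35.54·(+0.42578) / (0.1294·(+0.84151)) = +9.4219 rad/s; magnitude 9.4219 rad/s.

9.42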